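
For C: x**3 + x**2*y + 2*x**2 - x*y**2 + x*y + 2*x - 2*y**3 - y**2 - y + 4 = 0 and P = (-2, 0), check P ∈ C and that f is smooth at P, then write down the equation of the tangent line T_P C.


Tangent line at P: 6*x + y + 12 = 0.

Step 1: f(-2, 0) = 0, so P lies on C.
Step 2: partial derivatives
  f_x(x, y) = 3*x**2 + 2*x*y + 4*x - y**2 + y + 2, f_y(x, y) = x**2 - 2*x*y + x - 6*y**2 - 2*y - 1.
  f_x(P) = 6, f_y(P) = 1 (gradient nonzero, so P is smooth).
Step 3: tangent line at P: 6·(x − -2) + 1·(y − 0) = 0.
Expanding: 6*x + y + 12 = 0.


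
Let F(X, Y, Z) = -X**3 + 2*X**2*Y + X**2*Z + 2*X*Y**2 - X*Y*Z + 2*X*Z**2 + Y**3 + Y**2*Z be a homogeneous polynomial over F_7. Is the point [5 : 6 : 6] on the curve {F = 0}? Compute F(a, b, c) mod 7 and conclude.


F(5,6,6) ≡ 2 (mod 7); P is NOT on the curve.

Evaluate F(5, 6, 6) term-by-term (mod 7).
  -X**3 ↦ -1·125·1·1 = -125
  2*X**2*Y ↦ 2·25·6·1 = 300
  X**2*Z ↦ 1·25·1·6 = 150
  2*X*Y**2 ↦ 2·5·36·1 = 360
  -X*Y*Z ↦ -1·5·6·6 = -180
  2*X*Z**2 ↦ 2·5·1·36 = 360
  Y**3 ↦ 1·1·216·1 = 216
  Y**2*Z ↦ 1·1·36·6 = 216
Sum: F(5, 6, 6) = (-125) + (300) + (150) + (360) + (-180) + (360) + (216) + (216) = 1297.
Reducing mod 7: 1297 ≡ 2 (mod 7).
Since F(a, b, c) ≡ 2 ≠ 0 (mod 7), P does NOT lie on the curve.


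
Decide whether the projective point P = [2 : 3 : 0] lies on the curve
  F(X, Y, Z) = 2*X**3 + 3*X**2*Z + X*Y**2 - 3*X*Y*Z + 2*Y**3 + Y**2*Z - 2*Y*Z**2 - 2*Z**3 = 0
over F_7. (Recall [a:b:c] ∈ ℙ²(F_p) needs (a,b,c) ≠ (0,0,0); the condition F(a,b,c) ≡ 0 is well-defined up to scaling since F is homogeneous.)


F(2,3,0) ≡ 4 (mod 7); P is NOT on the curve.

Evaluate F(2, 3, 0) term-by-term (mod 7).
  2*X**3 ↦ 2·8·1·1 = 16
  3*X**2*Z ↦ 3·4·1·0 = 0
  X*Y**2 ↦ 1·2·9·1 = 18
  -3*X*Y*Z ↦ -3·2·3·0 = 0
  2*Y**3 ↦ 2·1·27·1 = 54
  Y**2*Z ↦ 1·1·9·0 = 0
  -2*Y*Z**2 ↦ -2·1·3·0 = 0
  -2*Z**3 ↦ -2·1·1·0 = 0
Sum: F(2, 3, 0) = (16) + (0) + (18) + (0) + (54) + (0) + (0) + (0) = 88.
Reducing mod 7: 88 ≡ 4 (mod 7).
Since F(a, b, c) ≡ 4 ≠ 0 (mod 7), P does NOT lie on the curve.


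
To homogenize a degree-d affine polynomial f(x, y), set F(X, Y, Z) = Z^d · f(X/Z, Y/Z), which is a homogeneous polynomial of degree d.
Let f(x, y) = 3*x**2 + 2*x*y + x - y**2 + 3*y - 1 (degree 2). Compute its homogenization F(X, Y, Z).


F(X, Y, Z) = 3*X**2 + 2*X*Y + X*Z - Y**2 + 3*Y*Z - Z**2

deg(f) = 2.
Substitute x = X/Z, y = Y/Z into f, then multiply by Z^2.
  monomial 3·x^2·y^0 ↦ 3·X^2·Y^0·Z^0.
  monomial 2·x^1·y^1 ↦ 2·X^1·Y^1·Z^0.
  monomial 1·x^1·y^0 ↦ 1·X^1·Y^0·Z^1.
  monomial -1·x^0·y^2 ↦ -1·X^0·Y^2·Z^0.
  monomial 3·x^0·y^1 ↦ 3·X^0·Y^1·Z^1.
  monomial -1·x^0·y^0 ↦ -1·X^0·Y^0·Z^2.
Collecting: F(X, Y, Z) = 3*X**2 + 2*X*Y + X*Z - Y**2 + 3*Y*Z - Z**2.


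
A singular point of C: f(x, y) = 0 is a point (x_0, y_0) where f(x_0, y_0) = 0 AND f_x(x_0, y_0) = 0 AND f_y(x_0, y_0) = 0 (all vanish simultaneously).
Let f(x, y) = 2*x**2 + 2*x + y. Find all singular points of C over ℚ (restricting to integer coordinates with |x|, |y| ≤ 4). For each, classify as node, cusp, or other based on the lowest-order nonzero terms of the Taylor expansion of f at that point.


No singular points in the scanned grid; C is smooth there.

Compute partial derivatives:
  f_x = 4*x + 2.
  f_y = 1.
f_y = 1 is a nonzero constant, so f_y never vanishes: no point (x, y) can satisfy f = f_x = f_y = 0. In particular no (x, y) ∈ {−4, ..., 4}² is singular; the curve is smooth.


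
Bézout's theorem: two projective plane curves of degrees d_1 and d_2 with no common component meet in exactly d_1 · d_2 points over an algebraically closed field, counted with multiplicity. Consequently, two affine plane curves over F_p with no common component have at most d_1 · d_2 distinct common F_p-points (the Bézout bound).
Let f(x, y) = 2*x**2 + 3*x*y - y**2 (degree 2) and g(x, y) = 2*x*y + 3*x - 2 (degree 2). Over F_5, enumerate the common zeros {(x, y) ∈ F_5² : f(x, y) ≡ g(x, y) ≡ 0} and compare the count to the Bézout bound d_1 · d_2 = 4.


Common zeros: ∅; count = 0; Bézout bound = 4.

deg(f) = 2, deg(g) = 2, so Bézout bound = 4.
Scan x ∈ F_5. For each x, list the y ∈ F_5 with f(x, y) ≡ 0 and those with g(x, y) ≡ 0 (mod 5); the common zeros in that column are the intersection.
  x = 0: f ≡ 0 at y ∈ {0}; g ≡ 0 at y ∈ ∅; common: ∅.
  x = 1: f ≡ 0 at y ∈ ∅; g ≡ 0 at y ∈ {2}; common: ∅.
  x = 2: f ≡ 0 at y ∈ ∅; g ≡ 0 at y ∈ {4}; common: ∅.
  x = 3: f ≡ 0 at y ∈ ∅; g ≡ 0 at y ∈ {3}; common: ∅.
  x = 4: f ≡ 0 at y ∈ ∅; g ≡ 0 at y ∈ {0}; common: ∅.
Collecting: common zeros = ∅, so the count is 0.
Comparison with the Bézout bound: 0 ≤ 4 = deg(f)·deg(g), as expected for curves with no common component (the affine F_5-count falls short of the bound because intersections may lie at infinity, over extension fields, or carry multiplicity).


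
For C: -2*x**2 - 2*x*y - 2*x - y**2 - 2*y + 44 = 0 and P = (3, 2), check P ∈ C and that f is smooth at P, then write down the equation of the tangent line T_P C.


Tangent line at P: -18*x - 12*y + 78 = 0.

Step 1: f(3, 2) = 0, so P lies on C.
Step 2: partial derivatives
  f_x(x, y) = -4*x - 2*y - 2, f_y(x, y) = -2*x - 2*y - 2.
  f_x(P) = -18, f_y(P) = -12 (gradient nonzero, so P is smooth).
Step 3: tangent line at P: -18·(x − 3) + -12·(y − 2) = 0.
Expanding: -18*x - 12*y + 78 = 0.


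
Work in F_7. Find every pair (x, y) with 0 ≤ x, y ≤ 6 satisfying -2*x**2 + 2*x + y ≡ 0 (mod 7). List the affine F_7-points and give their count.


Affine F_7-points: {(0, 0), (1, 0), (2, 4), (3, 5), (4, 3), (5, 5), (6, 4)}; count = 7.

For each of the 49 pairs (x, y) ∈ F_7², evaluate f(x, y) mod 7. Record the zeros.
  x = 0: [0↦0, 1↦1, 2↦2, 3↦3, 4↦4, 5↦5, 6↦6]  zeros at y ∈ {0}
  x = 1: [0↦0, 1↦1, 2↦2, 3↦3, 4↦4, 5↦5, 6↦6]  zeros at y ∈ {0}
  x = 2: [0↦3, 1↦4, 2↦5, 3↦6, 4↦0, 5↦1, 6↦2]  zeros at y ∈ {4}
  x = 3: [0↦2, 1↦3, 2↦4, 3↦5, 4↦6, 5↦0, 6↦1]  zeros at y ∈ {5}
  x = 4: [0↦4, 1↦5, 2↦6, 3↦0, 4↦1, 5↦2, 6↦3]  zeros at y ∈ {3}
  x = 5: [0↦2, 1↦3, 2↦4, 3↦5, 4↦6, 5↦0, 6↦1]  zeros at y ∈ {5}
  x = 6: [0↦3, 1↦4, 2↦5, 3↦6, 4↦0, 5↦1, 6↦2]  zeros at y ∈ {4}
Collecting zeros: affine points = {(0, 0), (1, 0), (2, 4), (3, 5), (4, 3), (5, 5), (6, 4)}.
Total count |C(F_7)_aff| = 7.


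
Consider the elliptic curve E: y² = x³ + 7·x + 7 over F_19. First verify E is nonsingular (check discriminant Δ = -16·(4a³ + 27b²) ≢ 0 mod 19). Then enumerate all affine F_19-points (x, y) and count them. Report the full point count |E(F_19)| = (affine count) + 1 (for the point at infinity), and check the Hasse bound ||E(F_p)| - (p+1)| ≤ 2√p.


Affine points = {(0, 8), (0, 11), (3, 6), (3, 13), (4, 2), (4, 17), (7, 0), (8, 9), (8, 10), (9, 1), (9, 18), (11, 3), (11, 16), (16, 4), (16, 15), (17, 2), (17, 17)}; affine count = 17; |E(F_19)| = 18.

Discriminant check: Δ ∝ 4a³ + 27b² = 4·7³ + 27·7² = 4·343 + 27·49 ≡ 16 (mod 19). Nonzero ⇒ E is nonsingular.
For each x ∈ F_19, compute rhs = x³ + 7·x + 7 mod 19, then count y ∈ F_19 with y² ≡ rhs.
  x = 0: rhs = 7, matching y values: 8, 11 (2 points).
  x = 1: rhs = 15, matching y values: none (0 points).
  x = 2: rhs = 10, matching y values: none (0 points).
  x = 3: rhs = 17, matching y values: 6, 13 (2 points).
  x = 4: rhs = 4, matching y values: 2, 17 (2 points).
  x = 5: rhs = 15, matching y values: none (0 points).
  x = 6: rhs = 18, matching y values: none (0 points).
  x = 7: rhs = 0, matching y values: 0 (1 points).
  x = 8: rhs = 5, matching y values: 9, 10 (2 points).
  x = 9: rhs = 1, matching y values: 1, 18 (2 points).
  x = 10: rhs = 13, matching y values: none (0 points).
  x = 11: rhs = 9, matching y values: 3, 16 (2 points).
  x = 12: rhs = 14, matching y values: none (0 points).
  x = 13: rhs = 15, matching y values: none (0 points).
  x = 14: rhs = 18, matching y values: none (0 points).
  x = 15: rhs = 10, matching y values: none (0 points).
  x = 16: rhs = 16, matching y values: 4, 15 (2 points).
  x = 17: rhs = 4, matching y values: 2, 17 (2 points).
  x = 18: rhs = 18, matching y values: none (0 points).
Total affine count: 17.
Full point count |E(F_19)| = 17 + 1 = 18.
Hasse bound: |18 − (19+1)| = |-2| = 2 ≤ 2√19 ≈ 8.7178 ✓.


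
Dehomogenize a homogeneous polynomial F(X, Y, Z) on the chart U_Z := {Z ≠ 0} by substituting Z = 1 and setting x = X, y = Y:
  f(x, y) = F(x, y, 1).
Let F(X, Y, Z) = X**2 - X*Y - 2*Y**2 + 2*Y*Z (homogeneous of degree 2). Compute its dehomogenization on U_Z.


f(x, y) = x**2 - x*y - 2*y**2 + 2*y

On U_Z we set Z = 1. Each monomial c·X^i·Y^j·Z^k in F becomes c·x^i·y^j·1^k = c·x^i·y^j.
Substituting Z = 1: F(X, Y, 1) = x**2 - x*y - 2*y**2 + 2*y.
Note: deg(f) ≤ deg(F) = 2; strict inequality happens when F is divisible by Z (lost terms).


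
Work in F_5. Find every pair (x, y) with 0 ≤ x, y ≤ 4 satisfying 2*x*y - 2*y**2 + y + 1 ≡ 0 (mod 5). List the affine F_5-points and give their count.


Affine F_5-points: {(0, 1), (0, 2), (4, 3), (4, 4)}; count = 4.

For each of the 25 pairs (x, y) ∈ F_5², evaluate f(x, y) mod 5. Record the zeros.
  x = 0: [0↦1, 1↦0, 2↦0, 3↦1, 4↦3]  zeros at y ∈ {1, 2}
  x = 1: [0↦1, 1↦2, 2↦4, 3↦2, 4↦1]  zeros at y ∈ ∅
  x = 2: [0↦1, 1↦4, 2↦3, 3↦3, 4↦4]  zeros at y ∈ ∅
  x = 3: [0↦1, 1↦1, 2↦2, 3↦4, 4↦2]  zeros at y ∈ ∅
  x = 4: [0↦1, 1↦3, 2↦1, 3↦0, 4↦0]  zeros at y ∈ {3, 4}
Collecting zeros: affine points = {(0, 1), (0, 2), (4, 3), (4, 4)}.
Total count |C(F_5)_aff| = 4.


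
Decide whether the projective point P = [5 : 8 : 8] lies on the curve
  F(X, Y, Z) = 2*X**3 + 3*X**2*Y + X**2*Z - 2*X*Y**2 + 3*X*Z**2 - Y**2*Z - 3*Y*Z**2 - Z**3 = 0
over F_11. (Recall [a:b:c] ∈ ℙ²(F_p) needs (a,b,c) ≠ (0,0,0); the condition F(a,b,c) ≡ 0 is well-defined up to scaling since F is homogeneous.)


F(5,8,8) ≡ 9 (mod 11); P is NOT on the curve.

Evaluate F(5, 8, 8) term-by-term (mod 11).
  2*X**3 ↦ 2·125·1·1 = 250
  3*X**2*Y ↦ 3·25·8·1 = 600
  X**2*Z ↦ 1·25·1·8 = 200
  -2*X*Y**2 ↦ -2·5·64·1 = -640
  3*X*Z**2 ↦ 3·5·1·64 = 960
  -Y**2*Z ↦ -1·1·64·8 = -512
  -3*Y*Z**2 ↦ -3·1·8·64 = -1536
  -Z**3 ↦ -1·1·1·512 = -512
Sum: F(5, 8, 8) = (250) + (600) + (200) + (-640) + (960) + (-512) + (-1536) + (-512) = -1190.
Reducing mod 11: -1190 ≡ 9 (mod 11).
Since F(a, b, c) ≡ 9 ≠ 0 (mod 11), P does NOT lie on the curve.


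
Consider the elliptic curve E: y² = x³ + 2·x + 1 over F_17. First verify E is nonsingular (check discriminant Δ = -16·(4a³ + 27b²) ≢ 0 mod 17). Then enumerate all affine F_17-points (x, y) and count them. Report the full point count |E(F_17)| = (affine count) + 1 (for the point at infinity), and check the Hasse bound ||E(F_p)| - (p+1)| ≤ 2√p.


Affine points = {(0, 1), (0, 16), (1, 2), (1, 15), (2, 8), (2, 9), (3, 0), (5, 0), (6, 5), (6, 12), (7, 1), (7, 16), (8, 6), (8, 11), (9, 0), (10, 1), (10, 16), (12, 6), (12, 11), (14, 6), (14, 11), (16, 7), (16, 10)}; affine count = 23; |E(F_17)| = 24.

Discriminant check: Δ ∝ 4a³ + 27b² = 4·2³ + 27·1² = 4·8 + 27·1 ≡ 8 (mod 17). Nonzero ⇒ E is nonsingular.
For each x ∈ F_17, compute rhs = x³ + 2·x + 1 mod 17, then count y ∈ F_17 with y² ≡ rhs.
  x = 0: rhs = 1, matching y values: 1, 16 (2 points).
  x = 1: rhs = 4, matching y values: 2, 15 (2 points).
  x = 2: rhs = 13, matching y values: 8, 9 (2 points).
  x = 3: rhs = 0, matching y values: 0 (1 points).
  x = 4: rhs = 5, matching y values: none (0 points).
  x = 5: rhs = 0, matching y values: 0 (1 points).
  x = 6: rhs = 8, matching y values: 5, 12 (2 points).
  x = 7: rhs = 1, matching y values: 1, 16 (2 points).
  x = 8: rhs = 2, matching y values: 6, 11 (2 points).
  x = 9: rhs = 0, matching y values: 0 (1 points).
  x = 10: rhs = 1, matching y values: 1, 16 (2 points).
  x = 11: rhs = 11, matching y values: none (0 points).
  x = 12: rhs = 2, matching y values: 6, 11 (2 points).
  x = 13: rhs = 14, matching y values: none (0 points).
  x = 14: rhs = 2, matching y values: 6, 11 (2 points).
  x = 15: rhs = 6, matching y values: none (0 points).
  x = 16: rhs = 15, matching y values: 7, 10 (2 points).
Total affine count: 23.
Full point count |E(F_17)| = 23 + 1 = 24.
Hasse bound: |24 − (17+1)| = |6| = 6 ≤ 2√17 ≈ 8.2462 ✓.


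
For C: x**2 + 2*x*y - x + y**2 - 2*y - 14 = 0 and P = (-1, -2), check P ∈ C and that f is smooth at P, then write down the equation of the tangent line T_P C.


Tangent line at P: -7*x - 8*y - 23 = 0.

Step 1: f(-1, -2) = 0, so P lies on C.
Step 2: partial derivatives
  f_x(x, y) = 2*x + 2*y - 1, f_y(x, y) = 2*x + 2*y - 2.
  f_x(P) = -7, f_y(P) = -8 (gradient nonzero, so P is smooth).
Step 3: tangent line at P: -7·(x − -1) + -8·(y − -2) = 0.
Expanding: -7*x - 8*y - 23 = 0.


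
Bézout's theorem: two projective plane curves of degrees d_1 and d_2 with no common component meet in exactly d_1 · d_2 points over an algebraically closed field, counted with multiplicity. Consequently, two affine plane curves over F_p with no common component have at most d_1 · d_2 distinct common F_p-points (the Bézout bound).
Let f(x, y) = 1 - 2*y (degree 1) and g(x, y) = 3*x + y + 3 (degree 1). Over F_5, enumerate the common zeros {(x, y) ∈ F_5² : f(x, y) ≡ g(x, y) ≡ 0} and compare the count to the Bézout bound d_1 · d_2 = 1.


Common zeros: {(3, 3)}; count = 1; Bézout bound = 1.

deg(f) = 1, deg(g) = 1, so Bézout bound = 1.
Scan x ∈ F_5. For each x, list the y ∈ F_5 with f(x, y) ≡ 0 and those with g(x, y) ≡ 0 (mod 5); the common zeros in that column are the intersection.
  x = 0: f ≡ 0 at y ∈ {3}; g ≡ 0 at y ∈ {2}; common: ∅.
  x = 1: f ≡ 0 at y ∈ {3}; g ≡ 0 at y ∈ {4}; common: ∅.
  x = 2: f ≡ 0 at y ∈ {3}; g ≡ 0 at y ∈ {1}; common: ∅.
  x = 3: f ≡ 0 at y ∈ {3}; g ≡ 0 at y ∈ {3}; common: {3}.
  x = 4: f ≡ 0 at y ∈ {3}; g ≡ 0 at y ∈ {0}; common: ∅.
Collecting: common zeros = {(3, 3)}, so the count is 1.
Comparison with the Bézout bound: 1 ≤ 1 = deg(f)·deg(g), as expected for curves with no common component (the bound is attained).


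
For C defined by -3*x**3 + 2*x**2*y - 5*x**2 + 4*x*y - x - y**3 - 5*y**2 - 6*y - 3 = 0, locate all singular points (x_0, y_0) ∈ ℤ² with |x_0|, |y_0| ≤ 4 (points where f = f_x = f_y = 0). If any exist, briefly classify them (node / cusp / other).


Singular points: {(-1, -2)}; classification: cusp.

Compute partial derivatives:
  f_x = -9*x**2 + 4*x*y - 10*x + 4*y - 1.
  f_y = 2*x**2 + 4*x - 3*y**2 - 10*y - 6.
Scan x_0 ∈ {−4, ..., 4}. For each x_0, f_y(x_0, y) is a polynomial in y; find its integer roots y ∈ {−4, ..., 4}, then test f_x and f at those candidates.
  x = -4: f_y(-4, y) = -3*y**2 - 10*y + 10; no integer root y with |y| ≤ 4.
  x = -3: f_y(-3, y) = -3*y**2 - 10*y; vanishes at y ∈ {0}. (-3, 0): f_x = -52 ≠ 0.
  x = -2: f_y(-2, y) = -3*y**2 - 10*y - 6; no integer root y with |y| ≤ 4.
  x = -1: f_y(-1, y) = -3*y**2 - 10*y - 8; vanishes at y ∈ {-2}. (-1, -2): f_x = 0, f = 0 — SINGULAR.
  x = 0: f_y(0, y) = -3*y**2 - 10*y - 6; no integer root y with |y| ≤ 4.
  x = 1: f_y(1, y) = -3*y**2 - 10*y; vanishes at y ∈ {0}. (1, 0): f_x = -20 ≠ 0.
  x = 2: f_y(2, y) = -3*y**2 - 10*y + 10; no integer root y with |y| ≤ 4.
  x = 3: f_y(3, y) = -3*y**2 - 10*y + 24; no integer root y with |y| ≤ 4.
  x = 4: f_y(4, y) = -3*y**2 - 10*y + 42; no integer root y with |y| ≤ 4.
Only singular point on the grid: (-1, -2).
Classify: substitute x = -1 + u, y = -2 + v and expand: f = -3*u**3 + 2*u**2*v - v**3 + v**2.
No constant or linear terms (consistent with a singular point). Quadratic part: v**2. Cubic part: -3*u**3 + 2*u**2*v - v**3.
The quadratic part v**2 is a perfect square, so there is a single (double) tangent line v = 0, i.e. y = -2. Restricting the cubic part to that line (v = 0) leaves -3*u**3 ≠ 0, so f is not divisible by v and the branch is v² ≈ 3*u**3 to lowest order — this is a cusp.
Classification: cusp.


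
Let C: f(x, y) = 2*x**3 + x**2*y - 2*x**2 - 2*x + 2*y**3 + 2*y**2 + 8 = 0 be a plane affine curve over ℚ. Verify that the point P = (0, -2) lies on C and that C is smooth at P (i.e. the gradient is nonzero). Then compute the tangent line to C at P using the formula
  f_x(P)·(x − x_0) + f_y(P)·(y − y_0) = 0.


Tangent line at P: -2*x + 16*y + 32 = 0.

Step 1: f(0, -2) = 0, so P lies on C.
Step 2: partial derivatives
  f_x(x, y) = 6*x**2 + 2*x*y - 4*x - 2, f_y(x, y) = x**2 + 6*y**2 + 4*y.
  f_x(P) = -2, f_y(P) = 16 (gradient nonzero, so P is smooth).
Step 3: tangent line at P: -2·(x − 0) + 16·(y − -2) = 0.
Expanding: -2*x + 16*y + 32 = 0.


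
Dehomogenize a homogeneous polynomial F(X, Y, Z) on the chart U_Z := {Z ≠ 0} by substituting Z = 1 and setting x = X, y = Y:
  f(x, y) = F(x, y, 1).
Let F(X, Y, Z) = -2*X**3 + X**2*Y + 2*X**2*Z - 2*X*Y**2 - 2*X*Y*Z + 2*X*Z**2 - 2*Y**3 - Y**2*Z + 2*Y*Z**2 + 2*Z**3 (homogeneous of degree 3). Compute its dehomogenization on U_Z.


f(x, y) = -2*x**3 + x**2*y + 2*x**2 - 2*x*y**2 - 2*x*y + 2*x - 2*y**3 - y**2 + 2*y + 2

On U_Z we set Z = 1. Each monomial c·X^i·Y^j·Z^k in F becomes c·x^i·y^j·1^k = c·x^i·y^j.
Substituting Z = 1: F(X, Y, 1) = -2*x**3 + x**2*y + 2*x**2 - 2*x*y**2 - 2*x*y + 2*x - 2*y**3 - y**2 + 2*y + 2.
Note: deg(f) ≤ deg(F) = 3; strict inequality happens when F is divisible by Z (lost terms).


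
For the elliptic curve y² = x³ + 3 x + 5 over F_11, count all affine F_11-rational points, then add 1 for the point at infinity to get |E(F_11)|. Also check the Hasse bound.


Affine points = {(0, 4), (0, 7), (1, 3), (1, 8), (4, 2), (4, 9), (10, 1), (10, 10)}; affine count = 8; |E(F_11)| = 9.

Discriminant check: Δ ∝ 4a³ + 27b² = 4·3³ + 27·5² = 4·27 + 27·25 ≡ 2 (mod 11). Nonzero ⇒ E is nonsingular.
For each x ∈ F_11, compute rhs = x³ + 3·x + 5 mod 11, then count y ∈ F_11 with y² ≡ rhs.
  x = 0: rhs = 5, matching y values: 4, 7 (2 points).
  x = 1: rhs = 9, matching y values: 3, 8 (2 points).
  x = 2: rhs = 8, matching y values: none (0 points).
  x = 3: rhs = 8, matching y values: none (0 points).
  x = 4: rhs = 4, matching y values: 2, 9 (2 points).
  x = 5: rhs = 2, matching y values: none (0 points).
  x = 6: rhs = 8, matching y values: none (0 points).
  x = 7: rhs = 6, matching y values: none (0 points).
  x = 8: rhs = 2, matching y values: none (0 points).
  x = 9: rhs = 2, matching y values: none (0 points).
  x = 10: rhs = 1, matching y values: 1, 10 (2 points).
Total affine count: 8.
Full point count |E(F_11)| = 8 + 1 = 9.
Hasse bound: |9 − (11+1)| = |-3| = 3 ≤ 2√11 ≈ 6.6332 ✓.


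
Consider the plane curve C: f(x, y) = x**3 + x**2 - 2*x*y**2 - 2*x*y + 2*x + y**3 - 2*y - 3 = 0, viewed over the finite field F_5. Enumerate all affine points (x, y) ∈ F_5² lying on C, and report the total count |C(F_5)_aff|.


Affine F_5-points: {(3, 4), (4, 0), (4, 3)}; count = 3.

For each of the 25 pairs (x, y) ∈ F_5², evaluate f(x, y) mod 5. Record the zeros.
  x = 0: [0↦2, 1↦1, 2↦1, 3↦3, 4↦3]  zeros at y ∈ ∅
  x = 1: [0↦1, 1↦1, 2↦3, 3↦3, 4↦2]  zeros at y ∈ ∅
  x = 2: [0↦3, 1↦4, 2↦3, 3↦1, 4↦4]  zeros at y ∈ ∅
  x = 3: [0↦4, 1↦1, 2↦2, 3↦3, 4↦0]  zeros at y ∈ {4}
  x = 4: [0↦0, 1↦3, 2↦1, 3↦0, 4↦1]  zeros at y ∈ {0, 3}
Collecting zeros: affine points = {(3, 4), (4, 0), (4, 3)}.
Total count |C(F_5)_aff| = 3.


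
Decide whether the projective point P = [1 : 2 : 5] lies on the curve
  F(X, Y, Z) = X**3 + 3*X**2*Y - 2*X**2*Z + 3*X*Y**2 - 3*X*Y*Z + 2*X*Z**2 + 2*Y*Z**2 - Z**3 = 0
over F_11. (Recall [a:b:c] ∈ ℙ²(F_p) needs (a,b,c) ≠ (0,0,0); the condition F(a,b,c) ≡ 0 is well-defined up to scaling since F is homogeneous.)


F(1,2,5) ≡ 4 (mod 11); P is NOT on the curve.

Evaluate F(1, 2, 5) term-by-term (mod 11).
  X**3 ↦ 1·1·1·1 = 1
  3*X**2*Y ↦ 3·1·2·1 = 6
  -2*X**2*Z ↦ -2·1·1·5 = -10
  3*X*Y**2 ↦ 3·1·4·1 = 12
  -3*X*Y*Z ↦ -3·1·2·5 = -30
  2*X*Z**2 ↦ 2·1·1·25 = 50
  2*Y*Z**2 ↦ 2·1·2·25 = 100
  -Z**3 ↦ -1·1·1·125 = -125
Sum: F(1, 2, 5) = (1) + (6) + (-10) + (12) + (-30) + (50) + (100) + (-125) = 4.
Reducing mod 11: 4 ≡ 4 (mod 11).
Since F(a, b, c) ≡ 4 ≠ 0 (mod 11), P does NOT lie on the curve.


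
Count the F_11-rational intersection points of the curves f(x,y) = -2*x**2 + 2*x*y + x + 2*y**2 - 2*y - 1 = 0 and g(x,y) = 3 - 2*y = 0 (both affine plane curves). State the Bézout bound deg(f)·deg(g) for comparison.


Common zeros: {(3, 7), (10, 7)}; count = 2; Bézout bound = 2.

deg(f) = 2, deg(g) = 1, so Bézout bound = 2.
Scan x ∈ F_11. For each x, list the y ∈ F_11 with f(x, y) ≡ 0 and those with g(x, y) ≡ 0 (mod 11); the common zeros in that column are the intersection.
  x = 0: f ≡ 0 at y ∈ {3, 9}; g ≡ 0 at y ∈ {7}; common: ∅.
  x = 1: f ≡ 0 at y ∈ {1, 10}; g ≡ 0 at y ∈ {7}; common: ∅.
  x = 2: f ≡ 0 at y ∈ {4, 6}; g ≡ 0 at y ∈ {7}; common: ∅.
  x = 3: f ≡ 0 at y ∈ {2, 7}; g ≡ 0 at y ∈ {7}; common: {7}.
  x = 4: f ≡ 0 at y ∈ {9, 10}; g ≡ 0 at y ∈ {7}; common: ∅.
  x = 5: f ≡ 0 at y ∈ {2, 5}; g ≡ 0 at y ∈ {7}; common: ∅.
  x = 6: f ≡ 0 at y ∈ {1, 5}; g ≡ 0 at y ∈ {7}; common: ∅.
  x = 7: f ≡ 0 at y ∈ {8}; g ≡ 0 at y ∈ {7}; common: ∅.
  x = 8: f ≡ 0 at y ∈ {0, 4}; g ≡ 0 at y ∈ {7}; common: ∅.
  x = 9: f ≡ 0 at y ∈ {0, 3}; g ≡ 0 at y ∈ {7}; common: ∅.
  x = 10: f ≡ 0 at y ∈ {6, 7}; g ≡ 0 at y ∈ {7}; common: {7}.
Collecting: common zeros = {(3, 7), (10, 7)}, so the count is 2.
Comparison with the Bézout bound: 2 ≤ 2 = deg(f)·deg(g), as expected for curves with no common component (the bound is attained).


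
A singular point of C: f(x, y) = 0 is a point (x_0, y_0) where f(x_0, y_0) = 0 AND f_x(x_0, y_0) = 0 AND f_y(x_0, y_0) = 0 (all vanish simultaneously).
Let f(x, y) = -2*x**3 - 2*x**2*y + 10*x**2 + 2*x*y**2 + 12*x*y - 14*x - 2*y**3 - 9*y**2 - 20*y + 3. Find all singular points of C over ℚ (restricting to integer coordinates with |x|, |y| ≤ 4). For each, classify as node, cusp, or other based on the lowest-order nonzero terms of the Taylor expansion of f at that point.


Singular points: {(2, -1)}; classification: cusp.

Compute partial derivatives:
  f_x = -6*x**2 - 4*x*y + 20*x + 2*y**2 + 12*y - 14.
  f_y = -2*x**2 + 4*x*y + 12*x - 6*y**2 - 18*y - 20.
Scan x_0 ∈ {−4, ..., 4}. For each x_0, f_y(x_0, y) is a polynomial in y; find its integer roots y ∈ {−4, ..., 4}, then test f_x and f at those candidates.
  x = -4: f_y(-4, y) = -6*y**2 - 34*y - 100; no integer root y with |y| ≤ 4.
  x = -3: f_y(-3, y) = -6*y**2 - 30*y - 74; no integer root y with |y| ≤ 4.
  x = -2: f_y(-2, y) = -6*y**2 - 26*y - 52; no integer root y with |y| ≤ 4.
  x = -1: f_y(-1, y) = -6*y**2 - 22*y - 34; no integer root y with |y| ≤ 4.
  x = 0: f_y(0, y) = -6*y**2 - 18*y - 20; no integer root y with |y| ≤ 4.
  x = 1: f_y(1, y) = -6*y**2 - 14*y - 10; no integer root y with |y| ≤ 4.
  x = 2: f_y(2, y) = -6*y**2 - 10*y - 4; vanishes at y ∈ {-1}. (2, -1): f_x = 0, f = 0 — SINGULAR.
  x = 3: f_y(3, y) = -6*y**2 - 6*y - 2; no integer root y with |y| ≤ 4.
  x = 4: f_y(4, y) = -6*y**2 - 2*y - 4; no integer root y with |y| ≤ 4.
Only singular point on the grid: (2, -1).
Classify: substitute x = 2 + u, y = -1 + v and expand: f = -2*u**3 - 2*u**2*v + 2*u*v**2 - 2*v**3 + v**2.
No constant or linear terms (consistent with a singular point). Quadratic part: v**2. Cubic part: -2*u**3 - 2*u**2*v + 2*u*v**2 - 2*v**3.
The quadratic part v**2 is a perfect square, so there is a single (double) tangent line v = 0, i.e. y = -1. Restricting the cubic part to that line (v = 0) leaves -2*u**3 ≠ 0, so f is not divisible by v and the branch is v² ≈ 2*u**3 to lowest order — this is a cusp.
Classification: cusp.


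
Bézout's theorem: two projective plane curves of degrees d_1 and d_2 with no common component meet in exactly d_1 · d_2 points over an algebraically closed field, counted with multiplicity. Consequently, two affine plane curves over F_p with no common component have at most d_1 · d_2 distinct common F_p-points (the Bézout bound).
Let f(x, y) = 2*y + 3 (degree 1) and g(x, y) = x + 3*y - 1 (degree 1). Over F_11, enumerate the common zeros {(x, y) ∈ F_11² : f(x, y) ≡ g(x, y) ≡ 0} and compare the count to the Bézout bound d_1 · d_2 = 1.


Common zeros: {(0, 4)}; count = 1; Bézout bound = 1.

deg(f) = 1, deg(g) = 1, so Bézout bound = 1.
Scan x ∈ F_11. For each x, list the y ∈ F_11 with f(x, y) ≡ 0 and those with g(x, y) ≡ 0 (mod 11); the common zeros in that column are the intersection.
  x = 0: f ≡ 0 at y ∈ {4}; g ≡ 0 at y ∈ {4}; common: {4}.
  x = 1: f ≡ 0 at y ∈ {4}; g ≡ 0 at y ∈ {0}; common: ∅.
  x = 2: f ≡ 0 at y ∈ {4}; g ≡ 0 at y ∈ {7}; common: ∅.
  x = 3: f ≡ 0 at y ∈ {4}; g ≡ 0 at y ∈ {3}; common: ∅.
  x = 4: f ≡ 0 at y ∈ {4}; g ≡ 0 at y ∈ {10}; common: ∅.
  x = 5: f ≡ 0 at y ∈ {4}; g ≡ 0 at y ∈ {6}; common: ∅.
  x = 6: f ≡ 0 at y ∈ {4}; g ≡ 0 at y ∈ {2}; common: ∅.
  x = 7: f ≡ 0 at y ∈ {4}; g ≡ 0 at y ∈ {9}; common: ∅.
  x = 8: f ≡ 0 at y ∈ {4}; g ≡ 0 at y ∈ {5}; common: ∅.
  x = 9: f ≡ 0 at y ∈ {4}; g ≡ 0 at y ∈ {1}; common: ∅.
  x = 10: f ≡ 0 at y ∈ {4}; g ≡ 0 at y ∈ {8}; common: ∅.
Collecting: common zeros = {(0, 4)}, so the count is 1.
Comparison with the Bézout bound: 1 ≤ 1 = deg(f)·deg(g), as expected for curves with no common component (the bound is attained).


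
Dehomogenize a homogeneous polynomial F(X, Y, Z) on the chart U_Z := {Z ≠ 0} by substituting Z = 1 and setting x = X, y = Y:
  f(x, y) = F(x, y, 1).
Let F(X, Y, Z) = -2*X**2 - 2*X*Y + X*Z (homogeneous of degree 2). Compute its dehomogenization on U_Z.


f(x, y) = -2*x**2 - 2*x*y + x

On U_Z we set Z = 1. Each monomial c·X^i·Y^j·Z^k in F becomes c·x^i·y^j·1^k = c·x^i·y^j.
Substituting Z = 1: F(X, Y, 1) = -2*x**2 - 2*x*y + x.
Note: deg(f) ≤ deg(F) = 2; strict inequality happens when F is divisible by Z (lost terms).


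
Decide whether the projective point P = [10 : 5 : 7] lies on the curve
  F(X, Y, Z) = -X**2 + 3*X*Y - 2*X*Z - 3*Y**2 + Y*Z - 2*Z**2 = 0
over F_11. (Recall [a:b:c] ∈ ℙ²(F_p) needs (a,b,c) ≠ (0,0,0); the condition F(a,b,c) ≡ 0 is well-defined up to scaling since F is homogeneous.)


F(10,5,7) ≡ 3 (mod 11); P is NOT on the curve.

Evaluate F(10, 5, 7) term-by-term (mod 11).
  -X**2 ↦ -1·100·1·1 = -100
  3*X*Y ↦ 3·10·5·1 = 150
  -2*X*Z ↦ -2·10·1·7 = -140
  -3*Y**2 ↦ -3·1·25·1 = -75
  Y*Z ↦ 1·1·5·7 = 35
  -2*Z**2 ↦ -2·1·1·49 = -98
Sum: F(10, 5, 7) = (-100) + (150) + (-140) + (-75) + (35) + (-98) = -228.
Reducing mod 11: -228 ≡ 3 (mod 11).
Since F(a, b, c) ≡ 3 ≠ 0 (mod 11), P does NOT lie on the curve.


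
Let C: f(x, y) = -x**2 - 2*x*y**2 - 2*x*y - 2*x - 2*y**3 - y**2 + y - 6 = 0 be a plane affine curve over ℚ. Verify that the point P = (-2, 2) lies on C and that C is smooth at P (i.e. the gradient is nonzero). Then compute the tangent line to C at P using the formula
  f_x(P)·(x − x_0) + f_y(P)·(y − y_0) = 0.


Tangent line at P: -10*x - 7*y - 6 = 0.

Step 1: f(-2, 2) = 0, so P lies on C.
Step 2: partial derivatives
  f_x(x, y) = -2*x - 2*y**2 - 2*y - 2, f_y(x, y) = -4*x*y - 2*x - 6*y**2 - 2*y + 1.
  f_x(P) = -10, f_y(P) = -7 (gradient nonzero, so P is smooth).
Step 3: tangent line at P: -10·(x − -2) + -7·(y − 2) = 0.
Expanding: -10*x - 7*y - 6 = 0.


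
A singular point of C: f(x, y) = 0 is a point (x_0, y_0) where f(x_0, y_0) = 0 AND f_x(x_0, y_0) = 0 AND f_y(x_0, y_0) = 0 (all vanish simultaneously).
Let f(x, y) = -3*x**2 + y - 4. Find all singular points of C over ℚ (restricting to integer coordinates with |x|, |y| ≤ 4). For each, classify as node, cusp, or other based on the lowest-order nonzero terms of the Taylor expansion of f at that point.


No singular points in the scanned grid; C is smooth there.

Compute partial derivatives:
  f_x = -6*x.
  f_y = 1.
f_y = 1 is a nonzero constant, so f_y never vanishes: no point (x, y) can satisfy f = f_x = f_y = 0. In particular no (x, y) ∈ {−4, ..., 4}² is singular; the curve is smooth.


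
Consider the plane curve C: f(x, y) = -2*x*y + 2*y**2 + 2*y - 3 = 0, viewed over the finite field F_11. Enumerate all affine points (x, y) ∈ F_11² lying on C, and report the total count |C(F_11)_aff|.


Affine F_11-points: {(4, 6), (4, 8), (5, 2), (6, 1), (6, 4), (7, 7), (7, 10), (8, 9), (9, 3), (9, 5)}; count = 10.

For each of the 121 pairs (x, y) ∈ F_11², evaluate f(x, y) mod 11. Record the zeros.
  x = 0: [0↦8, 1↦1, 2↦9, 3↦10, 4↦4, 5↦2, 6↦4, 7↦10, 8↦9, 9↦1, 10↦8]  zeros at y ∈ ∅
  x = 1: [0↦8, 1↦10, 2↦5, 3↦4, 4↦7, 5↦3, 6↦3, 7↦7, 8↦4, 9↦5, 10↦10]  zeros at y ∈ ∅
  x = 2: [0↦8, 1↦8, 2↦1, 3↦9, 4↦10, 5↦4, 6↦2, 7↦4, 8↦10, 9↦9, 10↦1]  zeros at y ∈ ∅
  x = 3: [0↦8, 1↦6, 2↦8, 3↦3, 4↦2, 5↦5, 6↦1, 7↦1, 8↦5, 9↦2, 10↦3]  zeros at y ∈ ∅
  x = 4: [0↦8, 1↦4, 2↦4, 3↦8, 4↦5, 5↦6, 6↦0, 7↦9, 8↦0, 9↦6, 10↦5]  zeros at y ∈ {6, 8}
  x = 5: [0↦8, 1↦2, 2↦0, 3↦2, 4↦8, 5↦7, 6↦10, 7↦6, 8↦6, 9↦10, 10↦7]  zeros at y ∈ {2}
  x = 6: [0↦8, 1↦0, 2↦7, 3↦7, 4↦0, 5↦8, 6↦9, 7↦3, 8↦1, 9↦3, 10↦9]  zeros at y ∈ {1, 4}
  x = 7: [0↦8, 1↦9, 2↦3, 3↦1, 4↦3, 5↦9, 6↦8, 7↦0, 8↦7, 9↦7, 10↦0]  zeros at y ∈ {7, 10}
  x = 8: [0↦8, 1↦7, 2↦10, 3↦6, 4↦6, 5↦10, 6↦7, 7↦8, 8↦2, 9↦0, 10↦2]  zeros at y ∈ {9}
  x = 9: [0↦8, 1↦5, 2↦6, 3↦0, 4↦9, 5↦0, 6↦6, 7↦5, 8↦8, 9↦4, 10↦4]  zeros at y ∈ {3, 5}
  x = 10: [0↦8, 1↦3, 2↦2, 3↦5, 4↦1, 5↦1, 6↦5, 7↦2, 8↦3, 9↦8, 10↦6]  zeros at y ∈ ∅
Collecting zeros: affine points = {(4, 6), (4, 8), (5, 2), (6, 1), (6, 4), (7, 7), (7, 10), (8, 9), (9, 3), (9, 5)}.
Total count |C(F_11)_aff| = 10.


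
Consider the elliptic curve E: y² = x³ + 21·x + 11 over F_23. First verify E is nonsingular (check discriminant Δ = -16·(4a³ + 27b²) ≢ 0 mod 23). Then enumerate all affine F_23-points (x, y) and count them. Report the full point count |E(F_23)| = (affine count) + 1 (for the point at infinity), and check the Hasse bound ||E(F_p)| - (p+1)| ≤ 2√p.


Affine points = {(3, 3), (3, 20), (6, 10), (6, 13), (7, 8), (7, 15), (8, 1), (8, 22), (9, 3), (9, 20), (10, 5), (10, 18), (11, 3), (11, 20), (12, 6), (12, 17), (14, 6), (14, 17), (16, 2), (16, 21), (19, 1), (19, 22), (20, 6), (20, 17), (22, 9), (22, 14)}; affine count = 26; |E(F_23)| = 27.

Discriminant check: Δ ∝ 4a³ + 27b² = 4·21³ + 27·11² = 4·9261 + 27·121 ≡ 15 (mod 23). Nonzero ⇒ E is nonsingular.
For each x ∈ F_23, compute rhs = x³ + 21·x + 11 mod 23, then count y ∈ F_23 with y² ≡ rhs.
  x = 0: rhs = 11, matching y values: none (0 points).
  x = 1: rhs = 10, matching y values: none (0 points).
  x = 2: rhs = 15, matching y values: none (0 points).
  x = 3: rhs = 9, matching y values: 3, 20 (2 points).
  x = 4: rhs = 21, matching y values: none (0 points).
  x = 5: rhs = 11, matching y values: none (0 points).
  x = 6: rhs = 8, matching y values: 10, 13 (2 points).
  x = 7: rhs = 18, matching y values: 8, 15 (2 points).
  x = 8: rhs = 1, matching y values: 1, 22 (2 points).
  x = 9: rhs = 9, matching y values: 3, 20 (2 points).
  x = 10: rhs = 2, matching y values: 5, 18 (2 points).
  x = 11: rhs = 9, matching y values: 3, 20 (2 points).
  x = 12: rhs = 13, matching y values: 6, 17 (2 points).
  x = 13: rhs = 20, matching y values: none (0 points).
  x = 14: rhs = 13, matching y values: 6, 17 (2 points).
  x = 15: rhs = 21, matching y values: none (0 points).
  x = 16: rhs = 4, matching y values: 2, 21 (2 points).
  x = 17: rhs = 14, matching y values: none (0 points).
  x = 18: rhs = 11, matching y values: none (0 points).
  x = 19: rhs = 1, matching y values: 1, 22 (2 points).
  x = 20: rhs = 13, matching y values: 6, 17 (2 points).
  x = 21: rhs = 7, matching y values: none (0 points).
  x = 22: rhs = 12, matching y values: 9, 14 (2 points).
Total affine count: 26.
Full point count |E(F_23)| = 26 + 1 = 27.
Hasse bound: |27 − (23+1)| = |3| = 3 ≤ 2√23 ≈ 9.5917 ✓.


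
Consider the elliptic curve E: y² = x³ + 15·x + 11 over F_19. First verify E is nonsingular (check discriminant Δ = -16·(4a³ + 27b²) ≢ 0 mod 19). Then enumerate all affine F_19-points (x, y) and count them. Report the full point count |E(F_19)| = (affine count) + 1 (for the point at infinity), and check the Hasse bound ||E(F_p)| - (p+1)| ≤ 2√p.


Affine points = {(0, 7), (0, 12), (2, 7), (2, 12), (3, 8), (3, 11), (8, 4), (8, 15), (9, 1), (9, 18), (11, 5), (11, 14), (12, 0), (13, 3), (13, 16), (14, 1), (14, 18), (15, 1), (15, 18), (17, 7), (17, 12)}; affine count = 21; |E(F_19)| = 22.

Discriminant check: Δ ∝ 4a³ + 27b² = 4·15³ + 27·11² = 4·3375 + 27·121 ≡ 9 (mod 19). Nonzero ⇒ E is nonsingular.
For each x ∈ F_19, compute rhs = x³ + 15·x + 11 mod 19, then count y ∈ F_19 with y² ≡ rhs.
  x = 0: rhs = 11, matching y values: 7, 12 (2 points).
  x = 1: rhs = 8, matching y values: none (0 points).
  x = 2: rhs = 11, matching y values: 7, 12 (2 points).
  x = 3: rhs = 7, matching y values: 8, 11 (2 points).
  x = 4: rhs = 2, matching y values: none (0 points).
  x = 5: rhs = 2, matching y values: none (0 points).
  x = 6: rhs = 13, matching y values: none (0 points).
  x = 7: rhs = 3, matching y values: none (0 points).
  x = 8: rhs = 16, matching y values: 4, 15 (2 points).
  x = 9: rhs = 1, matching y values: 1, 18 (2 points).
  x = 10: rhs = 2, matching y values: none (0 points).
  x = 11: rhs = 6, matching y values: 5, 14 (2 points).
  x = 12: rhs = 0, matching y values: 0 (1 points).
  x = 13: rhs = 9, matching y values: 3, 16 (2 points).
  x = 14: rhs = 1, matching y values: 1, 18 (2 points).
  x = 15: rhs = 1, matching y values: 1, 18 (2 points).
  x = 16: rhs = 15, matching y values: none (0 points).
  x = 17: rhs = 11, matching y values: 7, 12 (2 points).
  x = 18: rhs = 14, matching y values: none (0 points).
Total affine count: 21.
Full point count |E(F_19)| = 21 + 1 = 22.
Hasse bound: |22 − (19+1)| = |2| = 2 ≤ 2√19 ≈ 8.7178 ✓.


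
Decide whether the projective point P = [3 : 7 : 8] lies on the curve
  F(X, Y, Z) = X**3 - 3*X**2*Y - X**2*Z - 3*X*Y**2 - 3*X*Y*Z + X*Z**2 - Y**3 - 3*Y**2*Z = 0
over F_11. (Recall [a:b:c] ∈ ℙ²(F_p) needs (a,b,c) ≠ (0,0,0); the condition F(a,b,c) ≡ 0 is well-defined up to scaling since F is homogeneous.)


F(3,7,8) ≡ 2 (mod 11); P is NOT on the curve.

Evaluate F(3, 7, 8) term-by-term (mod 11).
  X**3 ↦ 1·27·1·1 = 27
  -3*X**2*Y ↦ -3·9·7·1 = -189
  -X**2*Z ↦ -1·9·1·8 = -72
  -3*X*Y**2 ↦ -3·3·49·1 = -441
  -3*X*Y*Z ↦ -3·3·7·8 = -504
  X*Z**2 ↦ 1·3·1·64 = 192
  -Y**3 ↦ -1·1·343·1 = -343
  -3*Y**2*Z ↦ -3·1·49·8 = -1176
Sum: F(3, 7, 8) = (27) + (-189) + (-72) + (-441) + (-504) + (192) + (-343) + (-1176) = -2506.
Reducing mod 11: -2506 ≡ 2 (mod 11).
Since F(a, b, c) ≡ 2 ≠ 0 (mod 11), P does NOT lie on the curve.


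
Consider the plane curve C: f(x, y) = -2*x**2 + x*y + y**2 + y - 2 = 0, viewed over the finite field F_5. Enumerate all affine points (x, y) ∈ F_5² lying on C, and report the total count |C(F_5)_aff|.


Affine F_5-points: {(0, 1), (0, 3), (1, 4), (2, 0), (2, 2), (3, 0), (3, 1), (4, 2), (4, 3)}; count = 9.

For each of the 25 pairs (x, y) ∈ F_5², evaluate f(x, y) mod 5. Record the zeros.
  x = 0: [0↦3, 1↦0, 2↦4, 3↦0, 4↦3]  zeros at y ∈ {1, 3}
  x = 1: [0↦1, 1↦4, 2↦4, 3↦1, 4↦0]  zeros at y ∈ {4}
  x = 2: [0↦0, 1↦4, 2↦0, 3↦3, 4↦3]  zeros at y ∈ {0, 2}
  x = 3: [0↦0, 1↦0, 2↦2, 3↦1, 4↦2]  zeros at y ∈ {0, 1}
  x = 4: [0↦1, 1↦2, 2↦0, 3↦0, 4↦2]  zeros at y ∈ {2, 3}
Collecting zeros: affine points = {(0, 1), (0, 3), (1, 4), (2, 0), (2, 2), (3, 0), (3, 1), (4, 2), (4, 3)}.
Total count |C(F_5)_aff| = 9.


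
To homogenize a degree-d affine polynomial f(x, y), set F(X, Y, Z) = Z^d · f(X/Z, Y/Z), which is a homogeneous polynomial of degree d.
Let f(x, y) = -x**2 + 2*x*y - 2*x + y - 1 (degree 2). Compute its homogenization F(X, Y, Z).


F(X, Y, Z) = -X**2 + 2*X*Y - 2*X*Z + Y*Z - Z**2

deg(f) = 2.
Substitute x = X/Z, y = Y/Z into f, then multiply by Z^2.
  monomial -1·x^2·y^0 ↦ -1·X^2·Y^0·Z^0.
  monomial 2·x^1·y^1 ↦ 2·X^1·Y^1·Z^0.
  monomial -2·x^1·y^0 ↦ -2·X^1·Y^0·Z^1.
  monomial 1·x^0·y^1 ↦ 1·X^0·Y^1·Z^1.
  monomial -1·x^0·y^0 ↦ -1·X^0·Y^0·Z^2.
Collecting: F(X, Y, Z) = -X**2 + 2*X*Y - 2*X*Z + Y*Z - Z**2.


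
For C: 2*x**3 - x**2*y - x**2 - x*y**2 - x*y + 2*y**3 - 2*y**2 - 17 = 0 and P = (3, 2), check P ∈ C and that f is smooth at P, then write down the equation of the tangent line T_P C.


Tangent line at P: 30*x - 8*y - 74 = 0.

Step 1: f(3, 2) = 0, so P lies on C.
Step 2: partial derivatives
  f_x(x, y) = 6*x**2 - 2*x*y - 2*x - y**2 - y, f_y(x, y) = -x**2 - 2*x*y - x + 6*y**2 - 4*y.
  f_x(P) = 30, f_y(P) = -8 (gradient nonzero, so P is smooth).
Step 3: tangent line at P: 30·(x − 3) + -8·(y − 2) = 0.
Expanding: 30*x - 8*y - 74 = 0.


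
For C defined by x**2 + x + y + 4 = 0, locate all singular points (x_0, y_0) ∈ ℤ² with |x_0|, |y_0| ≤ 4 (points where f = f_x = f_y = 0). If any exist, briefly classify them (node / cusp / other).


No singular points in the scanned grid; C is smooth there.

Compute partial derivatives:
  f_x = 2*x + 1.
  f_y = 1.
f_y = 1 is a nonzero constant, so f_y never vanishes: no point (x, y) can satisfy f = f_x = f_y = 0. In particular no (x, y) ∈ {−4, ..., 4}² is singular; the curve is smooth.


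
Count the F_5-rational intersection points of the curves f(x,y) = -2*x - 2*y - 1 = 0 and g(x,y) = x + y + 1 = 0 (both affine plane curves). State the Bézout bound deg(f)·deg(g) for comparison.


Common zeros: ∅; count = 0; Bézout bound = 1.

deg(f) = 1, deg(g) = 1, so Bézout bound = 1.
Scan x ∈ F_5. For each x, list the y ∈ F_5 with f(x, y) ≡ 0 and those with g(x, y) ≡ 0 (mod 5); the common zeros in that column are the intersection.
  x = 0: f ≡ 0 at y ∈ {2}; g ≡ 0 at y ∈ {4}; common: ∅.
  x = 1: f ≡ 0 at y ∈ {1}; g ≡ 0 at y ∈ {3}; common: ∅.
  x = 2: f ≡ 0 at y ∈ {0}; g ≡ 0 at y ∈ {2}; common: ∅.
  x = 3: f ≡ 0 at y ∈ {4}; g ≡ 0 at y ∈ {1}; common: ∅.
  x = 4: f ≡ 0 at y ∈ {3}; g ≡ 0 at y ∈ {0}; common: ∅.
Collecting: common zeros = ∅, so the count is 0.
Comparison with the Bézout bound: 0 ≤ 1 = deg(f)·deg(g), as expected for curves with no common component (the affine F_5-count falls short of the bound because intersections may lie at infinity, over extension fields, or carry multiplicity).


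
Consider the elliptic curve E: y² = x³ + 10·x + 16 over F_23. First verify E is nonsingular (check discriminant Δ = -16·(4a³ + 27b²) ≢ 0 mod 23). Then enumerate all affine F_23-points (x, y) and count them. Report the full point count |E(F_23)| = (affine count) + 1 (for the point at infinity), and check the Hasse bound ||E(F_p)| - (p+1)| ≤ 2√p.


Affine points = {(0, 4), (0, 19), (1, 2), (1, 21), (3, 2), (3, 21), (6, 4), (6, 19), (10, 9), (10, 14), (11, 10), (11, 13), (12, 1), (12, 22), (14, 5), (14, 18), (17, 4), (17, 19), (18, 5), (18, 18), (19, 2), (19, 21)}; affine count = 22; |E(F_23)| = 23.

Discriminant check: Δ ∝ 4a³ + 27b² = 4·10³ + 27·16² = 4·1000 + 27·256 ≡ 10 (mod 23). Nonzero ⇒ E is nonsingular.
For each x ∈ F_23, compute rhs = x³ + 10·x + 16 mod 23, then count y ∈ F_23 with y² ≡ rhs.
  x = 0: rhs = 16, matching y values: 4, 19 (2 points).
  x = 1: rhs = 4, matching y values: 2, 21 (2 points).
  x = 2: rhs = 21, matching y values: none (0 points).
  x = 3: rhs = 4, matching y values: 2, 21 (2 points).
  x = 4: rhs = 5, matching y values: none (0 points).
  x = 5: rhs = 7, matching y values: none (0 points).
  x = 6: rhs = 16, matching y values: 4, 19 (2 points).
  x = 7: rhs = 15, matching y values: none (0 points).
  x = 8: rhs = 10, matching y values: none (0 points).
  x = 9: rhs = 7, matching y values: none (0 points).
  x = 10: rhs = 12, matching y values: 9, 14 (2 points).
  x = 11: rhs = 8, matching y values: 10, 13 (2 points).
  x = 12: rhs = 1, matching y values: 1, 22 (2 points).
  x = 13: rhs = 20, matching y values: none (0 points).
  x = 14: rhs = 2, matching y values: 5, 18 (2 points).
  x = 15: rhs = 22, matching y values: none (0 points).
  x = 16: rhs = 17, matching y values: none (0 points).
  x = 17: rhs = 16, matching y values: 4, 19 (2 points).
  x = 18: rhs = 2, matching y values: 5, 18 (2 points).
  x = 19: rhs = 4, matching y values: 2, 21 (2 points).
  x = 20: rhs = 5, matching y values: none (0 points).
  x = 21: rhs = 11, matching y values: none (0 points).
  x = 22: rhs = 5, matching y values: none (0 points).
Total affine count: 22.
Full point count |E(F_23)| = 22 + 1 = 23.
Hasse bound: |23 − (23+1)| = |-1| = 1 ≤ 2√23 ≈ 9.5917 ✓.
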